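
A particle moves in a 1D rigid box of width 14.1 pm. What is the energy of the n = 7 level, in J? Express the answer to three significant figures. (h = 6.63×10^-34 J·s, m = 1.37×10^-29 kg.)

E_7 = 9.88×10^-16 J

For an infinite well E_n = n²h²/(8mL²), so E_1 = h²/(8mL²) = (6.63×10^-34)²/(8·1.37×10^-29·(1.41×10^-11 m)²) = 2.017×10^-17 J.
Then E_7 = 7²·E_1 = 49·2.017×10^-17 J = 9.88×10^-16 J.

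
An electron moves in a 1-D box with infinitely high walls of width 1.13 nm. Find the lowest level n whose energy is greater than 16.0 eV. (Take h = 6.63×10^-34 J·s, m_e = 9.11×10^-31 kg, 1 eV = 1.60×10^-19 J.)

E_1 = h²/(8m_eL²) = 4.723×10^-20 J = 0.2952 eV.
Need n² > 16.0/0.2952 = 54.20, i.e. n > 7.362.
The smallest integer satisfying this is n = 8.

n = 8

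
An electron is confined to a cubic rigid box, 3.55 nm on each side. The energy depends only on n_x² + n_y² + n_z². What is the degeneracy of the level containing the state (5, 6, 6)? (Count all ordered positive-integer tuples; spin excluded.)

degeneracy = 3

The level has n_x² + n_y² + n_z² = 97. The ordered positive-integer solutions are (5, 6, 6), (6, 5, 6), (6, 6, 5).
That gives 3 states.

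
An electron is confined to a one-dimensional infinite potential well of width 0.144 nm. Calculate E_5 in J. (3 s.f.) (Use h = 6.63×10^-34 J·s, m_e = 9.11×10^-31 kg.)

E_5 = 7.27×10^-17 J

For an infinite well E_n = n²h²/(8m_eL²), so E_1 = h²/(8m_eL²) = (6.63×10^-34)²/(8·9.11×10^-31·(1.44×10^-10 m)²) = 2.909×10^-18 J.
Then E_5 = 5²·E_1 = 25·2.909×10^-18 J = 7.27×10^-17 J.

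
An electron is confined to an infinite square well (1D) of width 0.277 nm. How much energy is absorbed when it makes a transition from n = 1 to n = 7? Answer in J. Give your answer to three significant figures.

|ΔE| = 3.77×10^-17 J

E_1 = h²/(8m_eL²) = 7.852×10^-19 J.
|ΔE| = |1² − 7²|·E_1 = 48·7.852×10^-19 J = 3.77×10^-17 J.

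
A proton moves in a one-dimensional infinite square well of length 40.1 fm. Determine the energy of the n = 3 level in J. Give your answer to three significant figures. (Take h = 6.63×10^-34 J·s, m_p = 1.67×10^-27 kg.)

E_3 = 1.84×10^-13 J

For an infinite well E_n = n²h²/(8m_pL²), so E_1 = h²/(8m_pL²) = (6.63×10^-34)²/(8·1.67×10^-27·(4.01×10^-14 m)²) = 2.046×10^-14 J.
Then E_3 = 3²·E_1 = 9·2.046×10^-14 J = 1.84×10^-13 J.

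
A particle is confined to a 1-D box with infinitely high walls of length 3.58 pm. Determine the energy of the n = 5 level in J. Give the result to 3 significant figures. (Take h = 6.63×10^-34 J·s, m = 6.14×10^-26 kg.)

E_5 = 1.75×10^-18 J

For an infinite well E_n = n²h²/(8mL²), so E_1 = h²/(8mL²) = (6.63×10^-34)²/(8·6.14×10^-26·(3.58×10^-12 m)²) = 6.982×10^-20 J.
Then E_5 = 5²·E_1 = 25·6.982×10^-20 J = 1.75×10^-18 J.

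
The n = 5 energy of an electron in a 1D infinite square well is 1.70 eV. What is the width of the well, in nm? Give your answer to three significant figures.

L = 2.35 nm

From E_n = n²h²/(8m_eL²), L = n·h/√(8m_eE_n).
E_5 = 1.70 eV = 2.723×10^-19 J, so L = 5·6.626×10^-34/√(8·9.109×10^-31·2.723×10^-19) = 2.35×10^-9 m = 2.35 nm.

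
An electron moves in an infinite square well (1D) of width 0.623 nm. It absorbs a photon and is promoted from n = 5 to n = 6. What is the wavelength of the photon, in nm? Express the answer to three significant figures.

λ = 116 nm

E_1 = h²/(8m_eL²) = 1.552×10^-19 J, so ΔE = (6² − 5²)E_1 = 1.707×10^-18 J.
λ = hc/ΔE = (6.626×10^-34·2.998×10^8)/1.707×10^-18 = 1.16×10^-7 m = 116 nm.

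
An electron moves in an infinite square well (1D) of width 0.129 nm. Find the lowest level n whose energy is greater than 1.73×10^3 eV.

n = 9

E_1 = h²/(8m_eL²) = 3.620×10^-18 J = 22.60 eV.
Need n² > 1.73×10^3/22.60 = 76.55, i.e. n > 8.749.
The smallest integer satisfying this is n = 9.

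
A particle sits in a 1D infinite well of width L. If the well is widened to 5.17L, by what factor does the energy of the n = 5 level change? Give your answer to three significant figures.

E_n ∝ 1/L², so the energy scales by 1/5.17² = 0.0374.

0.0374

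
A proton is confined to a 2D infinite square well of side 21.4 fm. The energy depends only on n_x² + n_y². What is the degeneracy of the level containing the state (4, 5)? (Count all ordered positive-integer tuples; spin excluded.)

The level has n_x² + n_y² = 41. The ordered positive-integer solutions are (4, 5), (5, 4).
That gives 2 states.

degeneracy = 2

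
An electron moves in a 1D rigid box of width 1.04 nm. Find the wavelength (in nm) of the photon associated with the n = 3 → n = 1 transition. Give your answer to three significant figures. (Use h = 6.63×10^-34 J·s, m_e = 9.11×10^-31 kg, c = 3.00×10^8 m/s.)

λ = 446 nm

E_1 = h²/(8m_eL²) = 5.576×10^-20 J, so ΔE = (3² − 1²)E_1 = 4.461×10^-19 J.
λ = hc/ΔE = (6.63×10^-34·3.00×10^8)/4.461×10^-19 = 4.46×10^-7 m = 446 nm.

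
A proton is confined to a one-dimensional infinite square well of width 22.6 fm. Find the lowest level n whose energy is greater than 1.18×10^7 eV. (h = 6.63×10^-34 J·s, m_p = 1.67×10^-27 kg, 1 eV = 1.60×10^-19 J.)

n = 6

E_1 = h²/(8m_pL²) = 6.442×10^-14 J = 4.026×10^5 eV.
Need n² > 1.18×10^7/4.026×10^5 = 29.31, i.e. n > 5.414.
The smallest integer satisfying this is n = 6.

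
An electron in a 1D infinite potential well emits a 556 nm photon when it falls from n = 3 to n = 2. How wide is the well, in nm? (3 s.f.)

L = 0.918 nm

The photon carries ΔE = hc/λ = 6.626×10^-34·2.998×10^8/5.56×10^-7 m = 3.573×10^-19 J.
Since ΔE = (3² − 2²)E_1, E_1 = 7.146×10^-20 J, and L = h/√(8m_eE_1) = 9.18×10^-10 m = 0.918 nm.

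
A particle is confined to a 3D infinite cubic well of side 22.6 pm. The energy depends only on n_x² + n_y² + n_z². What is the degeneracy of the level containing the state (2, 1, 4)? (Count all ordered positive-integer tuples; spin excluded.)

degeneracy = 6

The level has n_x² + n_y² + n_z² = 21. The ordered positive-integer solutions are (1, 2, 4), (1, 4, 2), (2, 1, 4), (2, 4, 1), (4, 1, 2), (4, 2, 1).
That gives 6 states.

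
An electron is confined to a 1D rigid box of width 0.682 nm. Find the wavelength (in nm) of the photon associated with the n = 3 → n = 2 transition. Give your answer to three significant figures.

λ = 307 nm

E_1 = h²/(8m_eL²) = 1.295×10^-19 J, so ΔE = (3² − 2²)E_1 = 6.475×10^-19 J.
λ = hc/ΔE = (6.626×10^-34·2.998×10^8)/6.475×10^-19 = 3.07×10^-7 m = 307 nm.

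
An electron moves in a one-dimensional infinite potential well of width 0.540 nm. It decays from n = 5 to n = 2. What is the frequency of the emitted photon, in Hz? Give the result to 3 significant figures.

f = 6.55×10^15 Hz

E_1 = h²/(8m_eL²) = 2.066×10^-19 J and ΔE = (5² − 2²)E_1 = 4.339×10^-18 J.
f = ΔE/h = 4.339×10^-18/6.626×10^-34 = 6.55×10^15 Hz.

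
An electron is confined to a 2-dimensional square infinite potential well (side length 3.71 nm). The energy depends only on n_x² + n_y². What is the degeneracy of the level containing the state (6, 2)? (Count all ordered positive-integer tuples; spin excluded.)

The level has n_x² + n_y² = 40. The ordered positive-integer solutions are (2, 6), (6, 2).
That gives 2 states.

degeneracy = 2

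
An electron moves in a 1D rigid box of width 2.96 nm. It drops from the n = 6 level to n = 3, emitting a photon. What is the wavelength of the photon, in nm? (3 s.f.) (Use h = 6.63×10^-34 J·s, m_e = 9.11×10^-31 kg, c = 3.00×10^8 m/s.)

λ = 1.07×10^3 nm

E_1 = h²/(8m_eL²) = 6.884×10^-21 J, so ΔE = (6² − 3²)E_1 = 1.859×10^-19 J.
λ = hc/ΔE = (6.63×10^-34·3.00×10^8)/1.859×10^-19 = 1.07×10^-6 m = 1.07×10^3 nm.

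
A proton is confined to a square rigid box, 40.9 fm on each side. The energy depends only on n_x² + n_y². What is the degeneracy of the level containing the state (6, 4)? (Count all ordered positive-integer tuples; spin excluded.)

degeneracy = 2

The level has n_x² + n_y² = 52. The ordered positive-integer solutions are (4, 6), (6, 4).
That gives 2 states.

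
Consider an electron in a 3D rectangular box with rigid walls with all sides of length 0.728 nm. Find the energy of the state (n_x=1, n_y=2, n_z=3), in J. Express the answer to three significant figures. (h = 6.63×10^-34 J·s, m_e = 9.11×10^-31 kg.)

For a 3D rectangular well E = (h²/8m_e)·Σ n_i²/L_i² = (6.63×10^-34)²/(8·9.11×10^-31) · [1²/(0.728 nm)² + 2²/(0.728 nm)² + 3²/(0.728 nm)²].
Evaluating gives E = 1.59×10^-18 J.

E = 1.59×10^-18 J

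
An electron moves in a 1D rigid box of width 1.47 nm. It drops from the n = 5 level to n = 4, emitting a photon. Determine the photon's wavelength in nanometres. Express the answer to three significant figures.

E_1 = h²/(8m_eL²) = 2.788×10^-20 J, so ΔE = (5² − 4²)E_1 = 2.509×10^-19 J.
λ = hc/ΔE = (6.626×10^-34·2.998×10^8)/2.509×10^-19 = 7.92×10^-7 m = 792 nm.

λ = 792 nm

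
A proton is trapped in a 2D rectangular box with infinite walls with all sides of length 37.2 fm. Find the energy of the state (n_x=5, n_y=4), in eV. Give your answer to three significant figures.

For a 2D rectangular well E = (h²/8m_p)·Σ n_i²/L_i² = (6.626×10^-34)²/(8·1.673×10^-27) · [5²/(37.2 fm)² + 4²/(37.2 fm)²].
Evaluating gives E = 9.719×10^-13 J = 6.07×10^6 eV.

E = 6.07×10^6 eV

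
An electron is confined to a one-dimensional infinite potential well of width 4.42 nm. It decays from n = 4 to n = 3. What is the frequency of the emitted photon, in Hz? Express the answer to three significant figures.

E_1 = h²/(8m_eL²) = 3.084×10^-21 J and ΔE = (4² − 3²)E_1 = 2.159×10^-20 J.
f = ΔE/h = 2.159×10^-20/6.626×10^-34 = 3.26×10^13 Hz.

f = 3.26×10^13 Hz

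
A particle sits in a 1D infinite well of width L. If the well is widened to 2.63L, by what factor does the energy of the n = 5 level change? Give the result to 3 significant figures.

0.145

E_n ∝ 1/L², so the energy scales by 1/2.63² = 0.145.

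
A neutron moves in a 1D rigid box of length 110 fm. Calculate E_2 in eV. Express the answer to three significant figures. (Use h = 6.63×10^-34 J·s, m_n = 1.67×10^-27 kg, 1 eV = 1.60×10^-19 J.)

E_2 = 6.80×10^4 eV

For an infinite well E_n = n²h²/(8m_nL²), so E_1 = h²/(8m_nL²) = (6.63×10^-34)²/(8·1.67×10^-27·(1.10×10^-13 m)²) = 2.719×10^-15 J.
Then E_2 = 2²·E_1 = 4·2.719×10^-15 J = 1.088×10^-14 J.
Converting, E_2 = 1.088×10^-14 J / (1.60×10^-19 J/eV) = 6.80×10^4 eV.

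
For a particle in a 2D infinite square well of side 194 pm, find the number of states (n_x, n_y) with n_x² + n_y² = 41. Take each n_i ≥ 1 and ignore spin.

degeneracy = 2

The level has n_x² + n_y² = 41. The ordered positive-integer solutions are (4, 5), (5, 4).
That gives 2 states.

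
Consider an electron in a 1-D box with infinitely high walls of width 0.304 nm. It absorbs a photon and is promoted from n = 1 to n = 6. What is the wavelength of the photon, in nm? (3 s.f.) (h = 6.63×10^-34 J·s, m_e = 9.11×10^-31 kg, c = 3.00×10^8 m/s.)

λ = 8.71 nm

E_1 = h²/(8m_eL²) = 6.526×10^-19 J, so ΔE = (6² − 1²)E_1 = 2.284×10^-17 J.
λ = hc/ΔE = (6.63×10^-34·3.00×10^8)/2.284×10^-17 = 8.71×10^-9 m = 8.71 nm.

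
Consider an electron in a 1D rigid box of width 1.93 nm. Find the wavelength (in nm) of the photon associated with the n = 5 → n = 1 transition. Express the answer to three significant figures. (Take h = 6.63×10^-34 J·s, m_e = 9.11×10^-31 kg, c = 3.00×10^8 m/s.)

λ = 512 nm

E_1 = h²/(8m_eL²) = 1.619×10^-20 J, so ΔE = (5² − 1²)E_1 = 3.886×10^-19 J.
λ = hc/ΔE = (6.63×10^-34·3.00×10^8)/3.886×10^-19 = 5.12×10^-7 m = 512 nm.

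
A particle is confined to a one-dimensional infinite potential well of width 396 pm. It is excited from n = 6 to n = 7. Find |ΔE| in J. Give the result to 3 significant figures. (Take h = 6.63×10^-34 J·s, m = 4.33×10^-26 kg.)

|ΔE| = 1.05×10^-22 J

E_1 = h²/(8mL²) = 8.092×10^-24 J.
|ΔE| = |6² − 7²|·E_1 = 13·8.092×10^-24 J = 1.05×10^-22 J.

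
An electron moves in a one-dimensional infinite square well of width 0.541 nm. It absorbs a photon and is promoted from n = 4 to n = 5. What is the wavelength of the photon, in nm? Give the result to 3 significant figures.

E_1 = h²/(8m_eL²) = 2.058×10^-19 J, so ΔE = (5² − 4²)E_1 = 1.852×10^-18 J.
λ = hc/ΔE = (6.626×10^-34·2.998×10^8)/1.852×10^-18 = 1.07×10^-7 m = 107 nm.

λ = 107 nm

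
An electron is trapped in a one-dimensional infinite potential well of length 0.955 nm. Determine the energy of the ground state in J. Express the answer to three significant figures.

E_1 = 6.61×10^-20 J

For an infinite well E_n = n²h²/(8m_eL²), so E_1 = h²/(8m_eL²) = (6.626×10^-34)²/(8·9.109×10^-31·(9.55×10^-10 m)²) = 6.606×10^-20 J.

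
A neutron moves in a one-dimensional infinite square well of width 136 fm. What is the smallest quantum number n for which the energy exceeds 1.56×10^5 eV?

n = 4

E_1 = h²/(8m_nL²) = 1.771×10^-15 J = 1.105×10^4 eV.
Need n² > 1.56×10^5/1.105×10^4 = 14.12, i.e. n > 3.758.
The smallest integer satisfying this is n = 4.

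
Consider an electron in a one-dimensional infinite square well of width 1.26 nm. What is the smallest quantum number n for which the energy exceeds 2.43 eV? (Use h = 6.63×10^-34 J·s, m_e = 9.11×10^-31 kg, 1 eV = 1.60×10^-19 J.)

E_1 = h²/(8m_eL²) = 3.799×10^-20 J = 0.2374 eV.
Need n² > 2.43/0.2374 = 10.24, i.e. n > 3.200.
The smallest integer satisfying this is n = 4.

n = 4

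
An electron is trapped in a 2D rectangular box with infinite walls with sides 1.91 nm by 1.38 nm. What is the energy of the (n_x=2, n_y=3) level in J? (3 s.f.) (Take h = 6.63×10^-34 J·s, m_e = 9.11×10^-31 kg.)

For a 2D rectangular well E = (h²/8m_e)·Σ n_i²/L_i² = (6.63×10^-34)²/(8·9.11×10^-31) · [2²/(1.91 nm)² + 3²/(1.38 nm)²].
Evaluating gives E = 3.51×10^-19 J.

E = 3.51×10^-19 J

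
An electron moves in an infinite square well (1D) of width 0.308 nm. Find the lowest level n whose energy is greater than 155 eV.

E_1 = h²/(8m_eL²) = 6.351×10^-19 J = 3.964 eV.
Need n² > 155/3.964 = 39.10, i.e. n > 6.253.
The smallest integer satisfying this is n = 7.

n = 7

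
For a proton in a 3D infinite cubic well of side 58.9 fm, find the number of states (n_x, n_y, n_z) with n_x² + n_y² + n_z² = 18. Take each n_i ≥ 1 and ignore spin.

The level has n_x² + n_y² + n_z² = 18. The ordered positive-integer solutions are (1, 1, 4), (1, 4, 1), (4, 1, 1).
That gives 3 states.

degeneracy = 3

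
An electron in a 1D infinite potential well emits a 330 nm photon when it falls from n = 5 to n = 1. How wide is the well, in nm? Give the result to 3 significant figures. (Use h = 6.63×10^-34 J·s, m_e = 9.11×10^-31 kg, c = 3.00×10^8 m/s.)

The photon carries ΔE = hc/λ = 6.63×10^-34·3.00×10^8/3.30×10^-7 m = 6.027×10^-19 J.
Since ΔE = (5² − 1²)E_1, E_1 = 2.511×10^-20 J, and L = h/√(8m_eE_1) = 1.55×10^-9 m = 1.55 nm.

L = 1.55 nm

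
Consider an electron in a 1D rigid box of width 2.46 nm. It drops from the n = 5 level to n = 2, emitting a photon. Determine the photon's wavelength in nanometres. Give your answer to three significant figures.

E_1 = h²/(8m_eL²) = 9.956×10^-21 J, so ΔE = (5² − 2²)E_1 = 2.091×10^-19 J.
λ = hc/ΔE = (6.626×10^-34·2.998×10^8)/2.091×10^-19 = 9.50×10^-7 m = 950 nm.

λ = 950 nm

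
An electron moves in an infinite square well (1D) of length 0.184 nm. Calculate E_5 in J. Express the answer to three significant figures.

For an infinite well E_n = n²h²/(8m_eL²), so E_1 = h²/(8m_eL²) = (6.626×10^-34)²/(8·9.109×10^-31·(1.84×10^-10 m)²) = 1.780×10^-18 J.
Then E_5 = 5²·E_1 = 25·1.780×10^-18 J = 4.45×10^-17 J.

E_5 = 4.45×10^-17 J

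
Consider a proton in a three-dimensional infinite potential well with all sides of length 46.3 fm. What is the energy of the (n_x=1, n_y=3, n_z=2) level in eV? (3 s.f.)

E = 1.34×10^6 eV

For a 3D rectangular well E = (h²/8m_p)·Σ n_i²/L_i² = (6.626×10^-34)²/(8·1.673×10^-27) · [1²/(46.3 fm)² + 3²/(46.3 fm)² + 2²/(46.3 fm)²].
Evaluating gives E = 2.142×10^-13 J = 1.34×10^6 eV.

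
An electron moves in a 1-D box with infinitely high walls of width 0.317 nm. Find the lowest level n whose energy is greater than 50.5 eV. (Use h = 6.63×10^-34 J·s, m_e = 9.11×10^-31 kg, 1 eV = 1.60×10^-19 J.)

E_1 = h²/(8m_eL²) = 6.002×10^-19 J = 3.751 eV.
Need n² > 50.5/3.751 = 13.46, i.e. n > 3.669.
The smallest integer satisfying this is n = 4.

n = 4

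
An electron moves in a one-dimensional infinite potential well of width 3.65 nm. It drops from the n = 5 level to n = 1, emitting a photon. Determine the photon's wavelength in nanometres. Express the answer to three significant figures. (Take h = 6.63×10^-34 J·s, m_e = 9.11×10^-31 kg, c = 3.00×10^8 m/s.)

λ = 1.83×10^3 nm

E_1 = h²/(8m_eL²) = 4.527×10^-21 J, so ΔE = (5² − 1²)E_1 = 1.086×10^-19 J.
λ = hc/ΔE = (6.63×10^-34·3.00×10^8)/1.086×10^-19 = 1.83×10^-6 m = 1.83×10^3 nm.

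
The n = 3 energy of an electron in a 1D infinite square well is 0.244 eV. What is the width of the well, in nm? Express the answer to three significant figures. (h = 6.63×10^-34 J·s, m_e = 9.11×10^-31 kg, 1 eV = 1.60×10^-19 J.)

From E_n = n²h²/(8m_eL²), L = n·h/√(8m_eE_n).
E_3 = 0.244 eV = 3.904×10^-20 J, so L = 3·6.63×10^-34/√(8·9.11×10^-31·3.904×10^-20) = 3.73×10^-9 m = 3.73 nm.

L = 3.73 nm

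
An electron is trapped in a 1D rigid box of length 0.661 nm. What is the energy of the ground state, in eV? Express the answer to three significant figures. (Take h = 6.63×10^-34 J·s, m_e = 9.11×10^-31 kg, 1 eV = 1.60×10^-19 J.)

E_1 = 0.863 eV

For an infinite well E_n = n²h²/(8m_eL²), so E_1 = h²/(8m_eL²) = (6.63×10^-34)²/(8·9.11×10^-31·(6.61×10^-10 m)²) = 1.380×10^-19 J.
Converting, E_1 = 1.380×10^-19 J / (1.60×10^-19 J/eV) = 0.863 eV.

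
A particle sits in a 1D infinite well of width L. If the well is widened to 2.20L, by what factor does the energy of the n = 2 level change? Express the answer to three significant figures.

E_n ∝ 1/L², so the energy scales by 1/2.20² = 0.207.

0.207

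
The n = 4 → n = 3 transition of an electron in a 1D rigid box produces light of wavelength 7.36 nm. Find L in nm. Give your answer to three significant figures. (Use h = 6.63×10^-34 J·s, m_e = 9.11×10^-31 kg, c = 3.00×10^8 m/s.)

L = 0.125 nm

The photon carries ΔE = hc/λ = 6.63×10^-34·3.00×10^8/7.36×10^-9 m = 2.702×10^-17 J.
Since ΔE = (4² − 3²)E_1, E_1 = 3.860×10^-18 J, and L = h/√(8m_eE_1) = 1.25×10^-10 m = 0.125 nm.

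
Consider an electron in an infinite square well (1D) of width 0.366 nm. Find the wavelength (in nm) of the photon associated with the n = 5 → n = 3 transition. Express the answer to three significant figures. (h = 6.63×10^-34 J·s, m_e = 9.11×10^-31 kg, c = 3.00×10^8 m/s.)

E_1 = h²/(8m_eL²) = 4.503×10^-19 J, so ΔE = (5² − 3²)E_1 = 7.205×10^-18 J.
λ = hc/ΔE = (6.63×10^-34·3.00×10^8)/7.205×10^-18 = 2.76×10^-8 m = 27.6 nm.

λ = 27.6 nm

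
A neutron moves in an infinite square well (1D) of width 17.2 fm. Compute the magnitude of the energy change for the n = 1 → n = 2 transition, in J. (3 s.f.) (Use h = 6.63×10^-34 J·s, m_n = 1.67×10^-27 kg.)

E_1 = h²/(8m_nL²) = 1.112×10^-13 J.
|ΔE| = |1² − 2²|·E_1 = 3·1.112×10^-13 J = 3.34×10^-13 J.

|ΔE| = 3.34×10^-13 J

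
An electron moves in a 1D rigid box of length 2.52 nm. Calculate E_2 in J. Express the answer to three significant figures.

E_2 = 3.79×10^-20 J

For an infinite well E_n = n²h²/(8m_eL²), so E_1 = h²/(8m_eL²) = (6.626×10^-34)²/(8·9.109×10^-31·(2.52×10^-9 m)²) = 9.487×10^-21 J.
Then E_2 = 2²·E_1 = 4·9.487×10^-21 J = 3.79×10^-20 J.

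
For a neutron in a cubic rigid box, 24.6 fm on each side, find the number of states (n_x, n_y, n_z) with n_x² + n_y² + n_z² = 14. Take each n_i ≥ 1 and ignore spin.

The level has n_x² + n_y² + n_z² = 14. The ordered positive-integer solutions are (1, 2, 3), (1, 3, 2), (2, 1, 3), (2, 3, 1), (3, 1, 2), (3, 2, 1).
That gives 6 states.

degeneracy = 6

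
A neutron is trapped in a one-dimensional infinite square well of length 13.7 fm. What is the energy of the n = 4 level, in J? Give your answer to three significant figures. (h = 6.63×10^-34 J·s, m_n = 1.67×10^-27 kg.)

For an infinite well E_n = n²h²/(8m_nL²), so E_1 = h²/(8m_nL²) = (6.63×10^-34)²/(8·1.67×10^-27·(1.37×10^-14 m)²) = 1.753×10^-13 J.
Then E_4 = 4²·E_1 = 16·1.753×10^-13 J = 2.80×10^-12 J.

E_4 = 2.80×10^-12 J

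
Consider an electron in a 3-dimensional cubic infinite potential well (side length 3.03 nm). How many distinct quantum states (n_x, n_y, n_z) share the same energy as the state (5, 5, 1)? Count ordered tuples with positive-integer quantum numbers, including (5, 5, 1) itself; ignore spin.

The level has n_x² + n_y² + n_z² = 51. The ordered positive-integer solutions are (1, 1, 7), (1, 5, 5), (1, 7, 1), (5, 1, 5), (5, 5, 1), (7, 1, 1).
That gives 6 states.

degeneracy = 6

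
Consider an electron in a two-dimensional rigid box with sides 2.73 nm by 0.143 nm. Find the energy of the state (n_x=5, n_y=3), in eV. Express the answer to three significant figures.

For a 2D rectangular well E = (h²/8m_e)·Σ n_i²/L_i² = (6.626×10^-34)²/(8·9.109×10^-31) · [5²/(2.73 nm)² + 3²/(0.143 nm)²].
Evaluating gives E = 2.672×10^-17 J = 167 eV.

E = 167 eV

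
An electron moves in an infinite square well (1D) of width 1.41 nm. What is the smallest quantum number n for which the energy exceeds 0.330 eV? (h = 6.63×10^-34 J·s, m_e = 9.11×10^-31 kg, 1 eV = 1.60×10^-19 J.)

n = 2

E_1 = h²/(8m_eL²) = 3.034×10^-20 J = 0.1896 eV.
Need n² > 0.330/0.1896 = 1.741, i.e. n > 1.319.
The smallest integer satisfying this is n = 2.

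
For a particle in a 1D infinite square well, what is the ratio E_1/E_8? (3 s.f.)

0.0156

E_n ∝ n², so E_1/E_8 = 1²/8² = 1/64 = 0.0156.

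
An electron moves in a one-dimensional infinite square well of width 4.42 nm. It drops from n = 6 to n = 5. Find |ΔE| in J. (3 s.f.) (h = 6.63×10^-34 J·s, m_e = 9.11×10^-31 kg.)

|ΔE| = 3.40×10^-20 J

E_1 = h²/(8m_eL²) = 3.087×10^-21 J.
|ΔE| = |6² − 5²|·E_1 = 11·3.087×10^-21 J = 3.40×10^-20 J.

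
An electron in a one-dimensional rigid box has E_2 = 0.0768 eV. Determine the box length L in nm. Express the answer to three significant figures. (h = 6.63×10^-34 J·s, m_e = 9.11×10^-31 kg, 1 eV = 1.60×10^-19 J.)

L = 4.43 nm

From E_n = n²h²/(8m_eL²), L = n·h/√(8m_eE_n).
E_2 = 0.0768 eV = 1.229×10^-20 J, so L = 2·6.63×10^-34/√(8·9.11×10^-31·1.229×10^-20) = 4.43×10^-9 m = 4.43 nm.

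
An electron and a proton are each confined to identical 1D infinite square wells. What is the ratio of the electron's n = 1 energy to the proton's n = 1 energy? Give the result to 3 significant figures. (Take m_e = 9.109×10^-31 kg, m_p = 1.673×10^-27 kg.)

1.84×10^3

E_n ∝ 1/m at fixed n and L, so the ratio is m_p/m_e = 1.673×10^-27/9.109×10^-31 = 1.84×10^3.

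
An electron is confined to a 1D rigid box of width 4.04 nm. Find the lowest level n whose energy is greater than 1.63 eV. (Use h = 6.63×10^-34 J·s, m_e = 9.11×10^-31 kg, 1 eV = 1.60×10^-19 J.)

E_1 = h²/(8m_eL²) = 3.695×10^-21 J = 0.02309 eV.
Need n² > 1.63/0.02309 = 70.59, i.e. n > 8.402.
The smallest integer satisfying this is n = 9.

n = 9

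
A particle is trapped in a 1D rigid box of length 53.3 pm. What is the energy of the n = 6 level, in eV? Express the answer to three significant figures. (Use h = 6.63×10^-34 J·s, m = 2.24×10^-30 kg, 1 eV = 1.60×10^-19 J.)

E_6 = 1.94×10^3 eV

For an infinite well E_n = n²h²/(8mL²), so E_1 = h²/(8mL²) = (6.63×10^-34)²/(8·2.24×10^-30·(5.33×10^-11 m)²) = 8.634×10^-18 J.
Then E_6 = 6²·E_1 = 36·8.634×10^-18 J = 3.108×10^-16 J.
Converting, E_6 = 3.108×10^-16 J / (1.60×10^-19 J/eV) = 1.94×10^3 eV.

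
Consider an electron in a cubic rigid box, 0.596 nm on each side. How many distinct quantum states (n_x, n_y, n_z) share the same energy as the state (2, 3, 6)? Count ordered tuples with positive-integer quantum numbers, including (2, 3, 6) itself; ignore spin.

degeneracy = 6

The level has n_x² + n_y² + n_z² = 49. The ordered positive-integer solutions are (2, 3, 6), (2, 6, 3), (3, 2, 6), (3, 6, 2), (6, 2, 3), (6, 3, 2).
That gives 6 states.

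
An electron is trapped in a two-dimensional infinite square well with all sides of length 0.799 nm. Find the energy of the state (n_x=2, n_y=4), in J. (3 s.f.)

For a 2D rectangular well E = (h²/8m_e)·Σ n_i²/L_i² = (6.626×10^-34)²/(8·9.109×10^-31) · [2²/(0.799 nm)² + 4²/(0.799 nm)²].
Evaluating gives E = 1.89×10^-18 J.

E = 1.89×10^-18 J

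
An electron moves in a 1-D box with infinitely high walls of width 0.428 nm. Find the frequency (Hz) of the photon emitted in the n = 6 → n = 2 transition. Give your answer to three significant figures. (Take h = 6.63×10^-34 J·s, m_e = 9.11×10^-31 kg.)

E_1 = h²/(8m_eL²) = 3.293×10^-19 J and ΔE = (6² − 2²)E_1 = 1.054×10^-17 J.
f = ΔE/h = 1.054×10^-17/6.63×10^-34 = 1.59×10^16 Hz.

f = 1.59×10^16 Hz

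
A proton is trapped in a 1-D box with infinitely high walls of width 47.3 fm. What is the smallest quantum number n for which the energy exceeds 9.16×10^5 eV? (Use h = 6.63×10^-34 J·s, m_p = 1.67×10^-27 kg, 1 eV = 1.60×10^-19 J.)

E_1 = h²/(8m_pL²) = 1.471×10^-14 J = 9.194×10^4 eV.
Need n² > 9.16×10^5/9.194×10^4 = 9.963, i.e. n > 3.156.
The smallest integer satisfying this is n = 4.

n = 4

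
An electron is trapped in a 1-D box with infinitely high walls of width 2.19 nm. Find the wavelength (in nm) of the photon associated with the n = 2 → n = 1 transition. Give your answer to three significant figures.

λ = 5.27×10^3 nm

E_1 = h²/(8m_eL²) = 1.256×10^-20 J, so ΔE = (2² − 1²)E_1 = 3.768×10^-20 J.
λ = hc/ΔE = (6.626×10^-34·2.998×10^8)/3.768×10^-20 = 5.27×10^-6 m = 5.27×10^3 nm.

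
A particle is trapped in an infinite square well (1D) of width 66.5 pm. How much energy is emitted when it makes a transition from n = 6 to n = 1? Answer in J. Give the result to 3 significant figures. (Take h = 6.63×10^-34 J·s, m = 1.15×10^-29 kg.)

|ΔE| = 3.78×10^-17 J

E_1 = h²/(8mL²) = 1.080×10^-18 J.
|ΔE| = |6² − 1²|·E_1 = 35·1.080×10^-18 J = 3.78×10^-17 J.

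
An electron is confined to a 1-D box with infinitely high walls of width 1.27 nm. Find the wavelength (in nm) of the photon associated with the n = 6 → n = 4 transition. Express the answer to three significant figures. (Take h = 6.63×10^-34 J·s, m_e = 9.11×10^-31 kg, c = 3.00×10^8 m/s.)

λ = 266 nm

E_1 = h²/(8m_eL²) = 3.739×10^-20 J, so ΔE = (6² − 4²)E_1 = 7.478×10^-19 J.
λ = hc/ΔE = (6.63×10^-34·3.00×10^8)/7.478×10^-19 = 2.66×10^-7 m = 266 nm.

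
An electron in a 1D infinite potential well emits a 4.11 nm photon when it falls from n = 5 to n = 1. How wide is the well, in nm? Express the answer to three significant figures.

The photon carries ΔE = hc/λ = 6.626×10^-34·2.998×10^8/4.11×10^-9 m = 4.833×10^-17 J.
Since ΔE = (5² − 1²)E_1, E_1 = 2.014×10^-18 J, and L = h/√(8m_eE_1) = 1.73×10^-10 m = 0.173 nm.

L = 0.173 nm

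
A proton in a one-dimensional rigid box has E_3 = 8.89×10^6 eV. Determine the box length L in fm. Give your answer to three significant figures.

From E_n = n²h²/(8m_pL²), L = n·h/√(8m_pE_n).
E_3 = 8.89×10^6 eV = 1.424×10^-12 J, so L = 3·6.626×10^-34/√(8·1.673×10^-27·1.424×10^-12) = 1.44×10^-14 m = 14.4 fm.

L = 14.4 fm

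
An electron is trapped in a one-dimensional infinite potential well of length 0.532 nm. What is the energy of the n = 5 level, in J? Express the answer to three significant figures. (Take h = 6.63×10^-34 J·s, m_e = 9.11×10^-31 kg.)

E_5 = 5.33×10^-18 J

For an infinite well E_n = n²h²/(8m_eL²), so E_1 = h²/(8m_eL²) = (6.63×10^-34)²/(8·9.11×10^-31·(5.32×10^-10 m)²) = 2.131×10^-19 J.
Then E_5 = 5²·E_1 = 25·2.131×10^-19 J = 5.33×10^-18 J.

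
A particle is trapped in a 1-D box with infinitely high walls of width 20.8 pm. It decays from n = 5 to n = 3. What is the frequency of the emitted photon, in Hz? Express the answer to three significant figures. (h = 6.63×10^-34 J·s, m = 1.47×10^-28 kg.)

E_1 = h²/(8mL²) = 8.640×10^-19 J and ΔE = (5² − 3²)E_1 = 1.382×10^-17 J.
f = ΔE/h = 1.382×10^-17/6.63×10^-34 = 2.08×10^16 Hz.

f = 2.08×10^16 Hz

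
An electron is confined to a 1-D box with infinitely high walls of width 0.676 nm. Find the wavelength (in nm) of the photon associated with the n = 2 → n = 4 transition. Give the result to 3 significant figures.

λ = 126 nm

E_1 = h²/(8m_eL²) = 1.318×10^-19 J, so ΔE = (4² − 2²)E_1 = 1.582×10^-18 J.
λ = hc/ΔE = (6.626×10^-34·2.998×10^8)/1.582×10^-18 = 1.26×10^-7 m = 126 nm.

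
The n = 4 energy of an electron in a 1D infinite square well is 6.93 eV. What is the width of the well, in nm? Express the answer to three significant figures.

L = 0.932 nm

From E_n = n²h²/(8m_eL²), L = n·h/√(8m_eE_n).
E_4 = 6.93 eV = 1.110×10^-18 J, so L = 4·6.626×10^-34/√(8·9.109×10^-31·1.110×10^-18) = 9.32×10^-10 m = 0.932 nm.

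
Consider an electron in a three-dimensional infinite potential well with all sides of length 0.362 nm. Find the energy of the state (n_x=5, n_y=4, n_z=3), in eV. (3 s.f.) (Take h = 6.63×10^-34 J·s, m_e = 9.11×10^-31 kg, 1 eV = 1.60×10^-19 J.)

E = 144 eV

For a 3D rectangular well E = (h²/8m_e)·Σ n_i²/L_i² = (6.63×10^-34)²/(8·9.11×10^-31) · [5²/(0.362 nm)² + 4²/(0.362 nm)² + 3²/(0.362 nm)²].
Evaluating gives E = 2.301×10^-17 J = 144 eV.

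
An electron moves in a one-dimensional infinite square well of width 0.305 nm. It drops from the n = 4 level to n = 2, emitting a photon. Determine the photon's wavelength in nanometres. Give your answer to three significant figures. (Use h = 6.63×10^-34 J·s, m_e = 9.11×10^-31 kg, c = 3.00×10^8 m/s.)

λ = 25.6 nm

E_1 = h²/(8m_eL²) = 6.484×10^-19 J, so ΔE = (4² − 2²)E_1 = 7.781×10^-18 J.
λ = hc/ΔE = (6.63×10^-34·3.00×10^8)/7.781×10^-18 = 2.56×10^-8 m = 25.6 nm.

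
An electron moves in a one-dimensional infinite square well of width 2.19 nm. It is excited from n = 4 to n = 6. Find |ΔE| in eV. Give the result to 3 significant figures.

|ΔE| = 1.57 eV

E_1 = h²/(8m_eL²) = 1.256×10^-20 J.
|ΔE| = |4² − 6²|·E_1 = 20·1.256×10^-20 J = 2.512×10^-19 J = 1.57 eV.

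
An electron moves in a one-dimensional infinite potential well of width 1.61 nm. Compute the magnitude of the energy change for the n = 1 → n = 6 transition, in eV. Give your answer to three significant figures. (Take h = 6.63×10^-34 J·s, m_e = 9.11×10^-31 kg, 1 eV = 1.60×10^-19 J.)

|ΔE| = 5.09 eV

E_1 = h²/(8m_eL²) = 2.327×10^-20 J.
|ΔE| = |1² − 6²|·E_1 = 35·2.327×10^-20 J = 8.145×10^-19 J = 5.09 eV.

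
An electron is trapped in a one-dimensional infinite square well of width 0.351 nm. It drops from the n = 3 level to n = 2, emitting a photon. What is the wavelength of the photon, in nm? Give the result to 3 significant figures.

λ = 81.2 nm

E_1 = h²/(8m_eL²) = 4.890×10^-19 J, so ΔE = (3² − 2²)E_1 = 2.445×10^-18 J.
λ = hc/ΔE = (6.626×10^-34·2.998×10^8)/2.445×10^-18 = 8.12×10^-8 m = 81.2 nm.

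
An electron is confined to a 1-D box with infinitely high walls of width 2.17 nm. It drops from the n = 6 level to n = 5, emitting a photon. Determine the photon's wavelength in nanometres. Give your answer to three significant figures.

E_1 = h²/(8m_eL²) = 1.279×10^-20 J, so ΔE = (6² − 5²)E_1 = 1.407×10^-19 J.
λ = hc/ΔE = (6.626×10^-34·2.998×10^8)/1.407×10^-19 = 1.41×10^-6 m = 1.41×10^3 nm.

λ = 1.41×10^3 nm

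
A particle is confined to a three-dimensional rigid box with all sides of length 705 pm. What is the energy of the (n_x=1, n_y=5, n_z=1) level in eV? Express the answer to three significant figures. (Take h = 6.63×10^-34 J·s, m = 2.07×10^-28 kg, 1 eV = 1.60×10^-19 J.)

For a 3D rectangular well E = (h²/8m)·Σ n_i²/L_i² = (6.63×10^-34)²/(8·2.07×10^-28) · [1²/(705 pm)² + 5²/(705 pm)² + 1²/(705 pm)²].
Evaluating gives E = 1.442×10^-20 J = 0.0901 eV.

E = 0.0901 eV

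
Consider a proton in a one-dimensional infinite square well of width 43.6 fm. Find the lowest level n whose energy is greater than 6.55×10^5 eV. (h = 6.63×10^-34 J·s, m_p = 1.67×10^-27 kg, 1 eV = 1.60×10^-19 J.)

n = 3

E_1 = h²/(8m_pL²) = 1.731×10^-14 J = 1.082×10^5 eV.
Need n² > 6.55×10^5/1.082×10^5 = 6.054, i.e. n > 2.460.
The smallest integer satisfying this is n = 3.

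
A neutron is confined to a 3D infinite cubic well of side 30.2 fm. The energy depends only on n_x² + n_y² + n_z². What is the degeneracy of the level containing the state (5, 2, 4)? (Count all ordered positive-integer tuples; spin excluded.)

The level has n_x² + n_y² + n_z² = 45. The ordered positive-integer solutions are (2, 4, 5), (2, 5, 4), (4, 2, 5), (4, 5, 2), (5, 2, 4), (5, 4, 2).
That gives 6 states.

degeneracy = 6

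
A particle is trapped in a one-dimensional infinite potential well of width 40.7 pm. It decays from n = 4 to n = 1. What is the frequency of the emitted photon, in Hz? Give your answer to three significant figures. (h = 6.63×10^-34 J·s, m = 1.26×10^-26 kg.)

E_1 = h²/(8mL²) = 2.633×10^-21 J and ΔE = (4² − 1²)E_1 = 3.950×10^-20 J.
f = ΔE/h = 3.950×10^-20/6.63×10^-34 = 5.96×10^13 Hz.

f = 5.96×10^13 Hz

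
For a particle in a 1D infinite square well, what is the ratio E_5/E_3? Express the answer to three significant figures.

E_n ∝ n², so E_5/E_3 = 5²/3² = 25/9 = 2.78.

2.78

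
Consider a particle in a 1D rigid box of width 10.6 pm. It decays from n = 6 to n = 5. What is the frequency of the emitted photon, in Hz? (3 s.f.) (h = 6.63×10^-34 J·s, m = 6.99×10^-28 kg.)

E_1 = h²/(8mL²) = 6.996×10^-19 J and ΔE = (6² − 5²)E_1 = 7.696×10^-18 J.
f = ΔE/h = 7.696×10^-18/6.63×10^-34 = 1.16×10^16 Hz.

f = 1.16×10^16 Hz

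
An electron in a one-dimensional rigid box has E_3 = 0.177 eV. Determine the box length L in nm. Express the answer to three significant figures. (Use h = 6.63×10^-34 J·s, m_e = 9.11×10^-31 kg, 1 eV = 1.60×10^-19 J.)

L = 4.38 nm

From E_n = n²h²/(8m_eL²), L = n·h/√(8m_eE_n).
E_3 = 0.177 eV = 2.832×10^-20 J, so L = 3·6.63×10^-34/√(8·9.11×10^-31·2.832×10^-20) = 4.38×10^-9 m = 4.38 nm.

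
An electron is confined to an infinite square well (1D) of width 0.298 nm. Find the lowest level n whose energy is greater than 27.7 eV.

n = 3

E_1 = h²/(8m_eL²) = 6.784×10^-19 J = 4.235 eV.
Need n² > 27.7/4.235 = 6.541, i.e. n > 2.558.
The smallest integer satisfying this is n = 3.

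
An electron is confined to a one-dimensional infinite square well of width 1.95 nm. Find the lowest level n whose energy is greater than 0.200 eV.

n = 2

E_1 = h²/(8m_eL²) = 1.584×10^-20 J = 0.09888 eV.
Need n² > 0.200/0.09888 = 2.023, i.e. n > 1.422.
The smallest integer satisfying this is n = 2.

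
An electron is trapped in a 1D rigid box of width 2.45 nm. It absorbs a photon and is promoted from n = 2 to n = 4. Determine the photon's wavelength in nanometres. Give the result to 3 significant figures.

λ = 1.65×10^3 nm

E_1 = h²/(8m_eL²) = 1.004×10^-20 J, so ΔE = (4² − 2²)E_1 = 1.205×10^-19 J.
λ = hc/ΔE = (6.626×10^-34·2.998×10^8)/1.205×10^-19 = 1.65×10^-6 m = 1.65×10^3 nm.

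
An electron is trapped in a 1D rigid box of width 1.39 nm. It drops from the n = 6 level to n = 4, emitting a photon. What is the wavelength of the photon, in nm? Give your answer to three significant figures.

E_1 = h²/(8m_eL²) = 3.118×10^-20 J, so ΔE = (6² − 4²)E_1 = 6.236×10^-19 J.
λ = hc/ΔE = (6.626×10^-34·2.998×10^8)/6.236×10^-19 = 3.19×10^-7 m = 319 nm.

λ = 319 nm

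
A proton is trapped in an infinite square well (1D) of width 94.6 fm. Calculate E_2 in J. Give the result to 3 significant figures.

E_2 = 1.47×10^-14 J

For an infinite well E_n = n²h²/(8m_pL²), so E_1 = h²/(8m_pL²) = (6.626×10^-34)²/(8·1.673×10^-27·(9.46×10^-14 m)²) = 3.666×10^-15 J.
Then E_2 = 2²·E_1 = 4·3.666×10^-15 J = 1.47×10^-14 J.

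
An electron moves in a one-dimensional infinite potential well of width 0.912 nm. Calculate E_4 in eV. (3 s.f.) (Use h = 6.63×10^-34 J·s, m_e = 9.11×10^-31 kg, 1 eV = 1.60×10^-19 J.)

For an infinite well E_n = n²h²/(8m_eL²), so E_1 = h²/(8m_eL²) = (6.63×10^-34)²/(8·9.11×10^-31·(9.12×10^-10 m)²) = 7.252×10^-20 J.
Then E_4 = 4²·E_1 = 16·7.252×10^-20 J = 1.160×10^-18 J.
Converting, E_4 = 1.160×10^-18 J / (1.60×10^-19 J/eV) = 7.25 eV.

E_4 = 7.25 eV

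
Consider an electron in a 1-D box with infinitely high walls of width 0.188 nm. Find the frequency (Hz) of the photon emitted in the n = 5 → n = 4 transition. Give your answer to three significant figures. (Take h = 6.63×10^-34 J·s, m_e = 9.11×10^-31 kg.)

f = 2.32×10^16 Hz

E_1 = h²/(8m_eL²) = 1.706×10^-18 J and ΔE = (5² − 4²)E_1 = 1.535×10^-17 J.
f = ΔE/h = 1.535×10^-17/6.63×10^-34 = 2.32×10^16 Hz.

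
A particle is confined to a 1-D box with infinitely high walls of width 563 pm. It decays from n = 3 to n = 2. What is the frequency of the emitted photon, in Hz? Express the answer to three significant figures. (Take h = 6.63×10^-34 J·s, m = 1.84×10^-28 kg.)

f = 7.10×10^12 Hz

E_1 = h²/(8mL²) = 9.421×10^-22 J and ΔE = (3² − 2²)E_1 = 4.710×10^-21 J.
f = ΔE/h = 4.710×10^-21/6.63×10^-34 = 7.10×10^12 Hz.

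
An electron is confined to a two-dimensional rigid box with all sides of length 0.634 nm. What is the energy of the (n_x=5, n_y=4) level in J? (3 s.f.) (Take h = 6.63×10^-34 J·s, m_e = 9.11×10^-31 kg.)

For a 2D rectangular well E = (h²/8m_e)·Σ n_i²/L_i² = (6.63×10^-34)²/(8·9.11×10^-31) · [5²/(0.634 nm)² + 4²/(0.634 nm)²].
Evaluating gives E = 6.15×10^-18 J.

E = 6.15×10^-18 J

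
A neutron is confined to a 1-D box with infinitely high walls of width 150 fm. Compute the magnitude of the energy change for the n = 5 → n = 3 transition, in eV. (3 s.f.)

E_1 = h²/(8m_nL²) = 1.456×10^-15 J.
|ΔE| = |5² − 3²|·E_1 = 16·1.456×10^-15 J = 2.330×10^-14 J = 1.45×10^5 eV.

|ΔE| = 1.45×10^5 eV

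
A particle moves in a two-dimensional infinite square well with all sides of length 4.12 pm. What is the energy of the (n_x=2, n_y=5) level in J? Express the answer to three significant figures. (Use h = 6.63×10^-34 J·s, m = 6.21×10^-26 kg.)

E = 1.51×10^-18 J

For a 2D rectangular well E = (h²/8m)·Σ n_i²/L_i² = (6.63×10^-34)²/(8·6.21×10^-26) · [2²/(4.12 pm)² + 5²/(4.12 pm)²].
Evaluating gives E = 1.51×10^-18 J.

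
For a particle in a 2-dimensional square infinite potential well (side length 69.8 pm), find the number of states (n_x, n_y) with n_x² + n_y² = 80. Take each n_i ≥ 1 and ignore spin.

The level has n_x² + n_y² = 80. The ordered positive-integer solutions are (4, 8), (8, 4).
That gives 2 states.

degeneracy = 2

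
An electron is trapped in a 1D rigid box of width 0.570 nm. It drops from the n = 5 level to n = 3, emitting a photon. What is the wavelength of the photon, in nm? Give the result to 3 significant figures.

E_1 = h²/(8m_eL²) = 1.854×10^-19 J, so ΔE = (5² − 3²)E_1 = 2.966×10^-18 J.
λ = hc/ΔE = (6.626×10^-34·2.998×10^8)/2.966×10^-18 = 6.70×10^-8 m = 67.0 nm.

λ = 67.0 nm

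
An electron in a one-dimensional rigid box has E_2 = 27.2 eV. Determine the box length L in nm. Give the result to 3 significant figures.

L = 0.235 nm

From E_n = n²h²/(8m_eL²), L = n·h/√(8m_eE_n).
E_2 = 27.2 eV = 4.357×10^-18 J, so L = 2·6.626×10^-34/√(8·9.109×10^-31·4.357×10^-18) = 2.35×10^-10 m = 0.235 nm.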